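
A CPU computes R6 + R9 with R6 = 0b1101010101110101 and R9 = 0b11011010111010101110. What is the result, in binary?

Add column by column in base 2, right to left:
  1+0 = 1
  0+1 = 1
  1+1 = 0 carry 1
  0+1+1 = 0 carry 1
  1+0+1 = 0 carry 1
  1+1+1 = 1 carry 1
  1+0+1 = 0 carry 1
  0+1+1 = 0 carry 1
  1+0+1 = 0 carry 1
  0+1+1 = 0 carry 1
  1+1+1 = 1 carry 1
  0+1+1 = 0 carry 1
  1+0+1 = 0 carry 1
  0+1+1 = 0 carry 1
  1+0+1 = 0 carry 1
  1+1+1 = 1 carry 1
  0+1+1 = 0 carry 1
  0+0+1 = 1
  0+1 = 1
  0+1 = 1

0b11101000010000100011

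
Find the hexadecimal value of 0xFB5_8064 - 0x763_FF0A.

Subtract column by column in base 16:
  4-A → A (borrow)
  6-0-1 → 5
  0-F → 1 (borrow)
  8-F-1 → 8 (borrow)
  5-3-1 → 1
  B-6 → 5
  F-7 → 8

0x851815A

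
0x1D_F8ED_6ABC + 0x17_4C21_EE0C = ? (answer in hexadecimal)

Add column by column in base 16, right to left:
  C+C = 8 carry 1
  B+0+1 = C
  A+E = 8 carry 1
  6+E+1 = 5 carry 1
  D+1+1 = F
  E+2 = 0 carry 1
  8+C+1 = 5 carry 1
  F+4+1 = 4 carry 1
  D+7+1 = 5 carry 1
  1+1+1 = 3

0x35450F58C8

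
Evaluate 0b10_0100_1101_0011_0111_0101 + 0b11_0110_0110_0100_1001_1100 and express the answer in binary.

0b10110110011100000010001

Add column by column in base 2, right to left:
  1+0 = 1
  0+0 = 0
  1+1 = 0 carry 1
  0+1+1 = 0 carry 1
  1+1+1 = 1 carry 1
  1+0+1 = 0 carry 1
  1+0+1 = 0 carry 1
  0+1+1 = 0 carry 1
  1+0+1 = 0 carry 1
  1+0+1 = 0 carry 1
  0+1+1 = 0 carry 1
  0+0+1 = 1
  1+0 = 1
  0+1 = 1
  1+1 = 0 carry 1
  1+0+1 = 0 carry 1
  0+0+1 = 1
  0+1 = 1
  1+1 = 0 carry 1
  0+0+1 = 1
  0+1 = 1
  1+1 = 0 carry 1
  final carry 1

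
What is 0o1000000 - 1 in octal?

The trailing 6 digits are 0, so subtracting 1 borrows through: they become 7 and the next digit up decrements.

0o777777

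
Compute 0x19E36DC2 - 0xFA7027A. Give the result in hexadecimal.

Subtract column by column in base 16:
  2-A → 8 (borrow)
  C-7-1 → 4
  D-2 → B
  6-0 → 6
  3-7 → C (borrow)
  E-A-1 → 3
  9-F → A (borrow)
  1-0-1 → 0

0xA3C6B48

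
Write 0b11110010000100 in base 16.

Group the bits into nibbles: 0011 1100 1000 0100 → 3C84.

0x3C84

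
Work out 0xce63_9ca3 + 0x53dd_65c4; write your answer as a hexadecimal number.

0x122410267

Add column by column in base 16, right to left:
  3+4 = 7
  a+c = 6 carry 1
  c+5+1 = 2 carry 1
  9+6+1 = 0 carry 1
  3+d+1 = 1 carry 1
  6+d+1 = 4 carry 1
  e+3+1 = 2 carry 1
  c+5+1 = 2 carry 1
  final carry 1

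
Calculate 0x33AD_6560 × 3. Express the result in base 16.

0x9B083020

Multiply each base-16 digit by 3, carrying:
  0×3 = 0 → write 0
  6×3 = 18 → write 2 carry 1
  5×3+1 = 16 → write 0 carry 1
  6×3+1 = 19 → write 3 carry 1
  D×3+1 = 40 → write 8 carry 2
  A×3+2 = 32 → write 0 carry 2
  3×3+2 = 11 → write B
  3×3 = 9 → write 9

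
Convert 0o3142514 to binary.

Each octal digit is 3 bits: 3=011 1=001 4=100 2=010 5=101 1=001 4=100.

0b11001100010101001100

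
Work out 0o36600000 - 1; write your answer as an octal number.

0o36577777

The trailing 5 digits are 0, so subtracting 1 borrows through: they become 7 and the next digit up decrements.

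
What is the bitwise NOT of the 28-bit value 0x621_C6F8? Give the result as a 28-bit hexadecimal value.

0x9DE3907

Each hex digit d becomes F−d:
  6→9, 2→D, 1→E, C→3, 6→9, F→0, 8→7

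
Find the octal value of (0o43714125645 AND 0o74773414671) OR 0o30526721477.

0o70736725677

0o43714125645 AND 0o74773414671 = 0o40710004641.
Then OR with 0o30526721477.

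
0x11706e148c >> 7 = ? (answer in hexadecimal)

7 bits is not a whole number of base-16 digits; in binary: 1000101110000011011100001010010001100 >> 7 = 100010111000001101110000101001.

0x22e0dc29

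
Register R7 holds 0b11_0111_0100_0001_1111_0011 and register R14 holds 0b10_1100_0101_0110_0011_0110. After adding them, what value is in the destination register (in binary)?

Add column by column in base 2, right to left:
  1+0 = 1
  1+1 = 0 carry 1
  0+1+1 = 0 carry 1
  0+0+1 = 1
  1+1 = 0 carry 1
  1+1+1 = 1 carry 1
  1+0+1 = 0 carry 1
  1+0+1 = 0 carry 1
  1+0+1 = 0 carry 1
  0+1+1 = 0 carry 1
  0+1+1 = 0 carry 1
  0+0+1 = 1
  0+1 = 1
  0+0 = 0
  1+1 = 0 carry 1
  0+0+1 = 1
  1+0 = 1
  1+0 = 1
  1+1 = 0 carry 1
  0+1+1 = 0 carry 1
  1+0+1 = 0 carry 1
  1+1+1 = 1 carry 1
  final carry 1

0b11000111001100000101001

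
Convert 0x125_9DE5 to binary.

0b1001001011001110111100101

Expand each hex digit to 4 bits: 1=0001 2=0010 5=0101 9=1001 D=1101 E=1110 5=0101.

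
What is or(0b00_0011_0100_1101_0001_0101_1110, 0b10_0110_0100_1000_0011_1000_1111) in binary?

0b10011101001101001111011111

OR bit by bit (1 where either bit is 1):
  00001101001101000101011110
| 10011001001000001110001111
= 10011101001101001111011111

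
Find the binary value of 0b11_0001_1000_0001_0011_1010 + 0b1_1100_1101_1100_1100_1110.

Add column by column in base 2, right to left:
  0+0 = 0
  1+1 = 0 carry 1
  0+1+1 = 0 carry 1
  1+1+1 = 1 carry 1
  1+0+1 = 0 carry 1
  1+0+1 = 0 carry 1
  0+1+1 = 0 carry 1
  0+1+1 = 0 carry 1
  1+0+1 = 0 carry 1
  0+0+1 = 1
  0+1 = 1
  0+1 = 1
  0+1 = 1
  0+0 = 0
  0+1 = 1
  1+1 = 0 carry 1
  1+0+1 = 0 carry 1
  0+0+1 = 1
  0+1 = 1
  0+1 = 1
  1+1 = 0 carry 1
  1+0+1 = 0 carry 1
  final carry 1

0b10011100101111000001000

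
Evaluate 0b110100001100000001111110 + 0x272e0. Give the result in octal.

0b110100001100000001111110 = 0o64140176 in octal.
0x272e0 = 0o471340 in octal.
Add column by column in base 8, right to left:
  6+0 = 6
  7+4 = 3 carry 1
  1+3+1 = 5
  0+1 = 1
  4+7 = 3 carry 1
  1+4+1 = 6
  4+0 = 4
  6+0 = 6

0o64631536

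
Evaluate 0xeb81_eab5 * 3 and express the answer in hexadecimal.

0x2c285c01f

Multiply each base-16 digit by 3, carrying:
  5×3 = 15 → write f
  b×3 = 33 → write 1 carry 2
  a×3+2 = 32 → write 0 carry 2
  e×3+2 = 44 → write c carry 2
  1×3+2 = 5 → write 5
  8×3 = 24 → write 8 carry 1
  b×3+1 = 34 → write 2 carry 2
  e×3+2 = 44 → write c carry 2
  remaining carry: 2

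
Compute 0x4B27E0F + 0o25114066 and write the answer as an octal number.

0x4B27E0F = 0o454477017 in octal.
Add column by column in base 8, right to left:
  7+6 = 5 carry 1
  1+6+1 = 0 carry 1
  0+0+1 = 1
  7+4 = 3 carry 1
  7+1+1 = 1 carry 1
  4+1+1 = 6
  4+5 = 1 carry 1
  5+2+1 = 0 carry 1
  4+0+1 = 5

0o501613105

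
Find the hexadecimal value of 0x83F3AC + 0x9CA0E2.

0x120948E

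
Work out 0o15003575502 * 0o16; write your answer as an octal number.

0o266064336634

Multiply each base-8 digit by 14, carrying:
  2×14 = 28 → write 4 carry 3
  0×14+3 = 3 → write 3
  5×14 = 70 → write 6 carry 8
  5×14+8 = 78 → write 6 carry 9
  7×14+9 = 107 → write 3 carry 13
  5×14+13 = 83 → write 3 carry 10
  3×14+10 = 52 → write 4 carry 6
  0×14+6 = 6 → write 6
  0×14 = 0 → write 0
  5×14 = 70 → write 6 carry 8
  1×14+8 = 22 → write 6 carry 2
  remaining carry: 2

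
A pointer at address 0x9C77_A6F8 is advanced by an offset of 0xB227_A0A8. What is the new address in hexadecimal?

0x14E9F47A0

Add column by column in base 16, right to left:
  8+8 = 0 carry 1
  F+A+1 = A carry 1
  6+0+1 = 7
  A+A = 4 carry 1
  7+7+1 = F
  7+2 = 9
  C+2 = E
  9+B = 4 carry 1
  final carry 1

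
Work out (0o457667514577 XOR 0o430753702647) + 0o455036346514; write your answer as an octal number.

0o544172565044

First 0o457667514577 XOR 0o430753702647 = 0o067134216330.
Add column by column in base 8, right to left:
  0+4 = 4
  3+1 = 4
  3+5 = 0 carry 1
  6+6+1 = 5 carry 1
  1+4+1 = 6
  2+3 = 5
  4+6 = 2 carry 1
  3+3+1 = 7
  1+0 = 1
  7+5 = 4 carry 1
  6+5+1 = 4 carry 1
  0+4+1 = 5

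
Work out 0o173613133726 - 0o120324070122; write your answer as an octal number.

0o53267043604

Subtract column by column in base 8:
  6-2 → 4
  2-2 → 0
  7-1 → 6
  3-0 → 3
  3-7 → 4 (borrow)
  1-0-1 → 0
  3-4 → 7 (borrow)
  1-2-1 → 6 (borrow)
  6-3-1 → 2
  3-0 → 3
  7-2 → 5
  1-1 → 0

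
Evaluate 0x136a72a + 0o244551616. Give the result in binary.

0x136a72a = 0b1001101101010011100101010 in binary.
0o244551616 = 0b10100100101101001110001110 in binary.
Add column by column in base 2, right to left:
  0+0 = 0
  1+1 = 0 carry 1
  0+1+1 = 0 carry 1
  1+1+1 = 1 carry 1
  0+0+1 = 1
  1+0 = 1
  0+0 = 0
  0+1 = 1
  1+1 = 0 carry 1
  1+1+1 = 1 carry 1
  1+0+1 = 0 carry 1
  0+0+1 = 1
  0+1 = 1
  1+0 = 1
  0+1 = 1
  1+1 = 0 carry 1
  0+0+1 = 1
  1+1 = 0 carry 1
  1+0+1 = 0 carry 1
  0+0+1 = 1
  1+1 = 0 carry 1
  1+0+1 = 0 carry 1
  0+0+1 = 1
  0+1 = 1
  1+0 = 1
  0+1 = 1

0b11110010010111101010111000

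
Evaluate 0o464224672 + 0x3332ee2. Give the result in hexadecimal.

0x804589c

0o464224672 = 0x4d129ba in hexadecimal.
Add column by column in base 16, right to left:
  a+2 = c
  b+e = 9 carry 1
  9+e+1 = 8 carry 1
  2+2+1 = 5
  1+3 = 4
  d+3 = 0 carry 1
  4+3+1 = 8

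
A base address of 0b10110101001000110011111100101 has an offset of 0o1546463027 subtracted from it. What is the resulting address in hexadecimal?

0b10110101001000110011111100101 = 0x16A467E5 in hexadecimal.
0o1546463027 = 0xD9A6617 in hexadecimal.
Subtract column by column in base 16:
  5-7 → E (borrow)
  E-1-1 → C
  7-6 → 1
  6-6 → 0
  4-A → A (borrow)
  A-9-1 → 0
  6-D → 9 (borrow)
  1-0-1 → 0

0x90A01CE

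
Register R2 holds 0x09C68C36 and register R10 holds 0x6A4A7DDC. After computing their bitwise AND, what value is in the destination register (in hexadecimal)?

0x08420C14

AND each hex digit independently (no carries):
  0&6=0, 9&A=8, C&4=4, 6&A=2, 8&7=0, C&D=C, 3&D=1, 6&C=4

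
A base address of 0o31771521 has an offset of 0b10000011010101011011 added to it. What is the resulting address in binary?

0o31771521 = 0b11001111111001101010001 in binary.
Add column by column in base 2, right to left:
  1+1 = 0 carry 1
  0+1+1 = 0 carry 1
  0+0+1 = 1
  0+1 = 1
  1+1 = 0 carry 1
  0+0+1 = 1
  1+1 = 0 carry 1
  0+0+1 = 1
  1+1 = 0 carry 1
  1+0+1 = 0 carry 1
  0+1+1 = 0 carry 1
  0+0+1 = 1
  1+1 = 0 carry 1
  1+1+1 = 1 carry 1
  1+0+1 = 0 carry 1
  1+0+1 = 0 carry 1
  1+0+1 = 0 carry 1
  1+0+1 = 0 carry 1
  1+0+1 = 0 carry 1
  0+1+1 = 0 carry 1
  0+0+1 = 1
  1+0 = 1
  1+0 = 1

0b11100000010100010101100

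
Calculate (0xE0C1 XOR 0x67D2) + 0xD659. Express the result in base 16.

0x15D6C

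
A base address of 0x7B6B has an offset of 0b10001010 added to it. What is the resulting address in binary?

0x7B6B = 0b111101101101011 in binary.
Add column by column in base 2, right to left:
  1+0 = 1
  1+1 = 0 carry 1
  0+0+1 = 1
  1+1 = 0 carry 1
  0+0+1 = 1
  1+0 = 1
  1+0 = 1
  0+1 = 1
  1+0 = 1
  1+0 = 1
  0+0 = 0
  1+0 = 1
  1+0 = 1
  1+0 = 1
  1+0 = 1

0b111101111110101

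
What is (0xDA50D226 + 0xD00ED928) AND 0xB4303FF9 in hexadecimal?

0xA0102B48

Add column by column in base 16, right to left:
  6+8 = E
  2+2 = 4
  2+9 = B
  D+D = A carry 1
  0+E+1 = F
  5+0 = 5
  A+0 = A
  D+D = A carry 1
  final carry 1
Sum = 0x1AA5FAB4E; now AND with 0xB4303FF9:
  1&0=0, A&B=A, A&4=0, 5&3=1, F&0=0, A&3=2, B&F=B, 4&F=4, E&9=8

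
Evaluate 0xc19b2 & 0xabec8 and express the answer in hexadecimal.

AND each hex digit independently (no carries):
  c&a=8, 1&b=1, 9&e=8, b&c=8, 2&8=0

0x81880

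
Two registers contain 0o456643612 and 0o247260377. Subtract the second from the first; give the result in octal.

Subtract column by column in base 8:
  2-7 → 3 (borrow)
  1-7-1 → 1 (borrow)
  6-3-1 → 2
  3-0 → 3
  4-6 → 6 (borrow)
  6-2-1 → 3
  6-7 → 7 (borrow)
  5-4-1 → 0
  4-2 → 2

0o207363213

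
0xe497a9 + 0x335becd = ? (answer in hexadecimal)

Add column by column in base 16, right to left:
  9+d = 6 carry 1
  a+c+1 = 7 carry 1
  7+e+1 = 6 carry 1
  9+b+1 = 5 carry 1
  4+5+1 = a
  e+3 = 1 carry 1
  0+3+1 = 4

0x41a5676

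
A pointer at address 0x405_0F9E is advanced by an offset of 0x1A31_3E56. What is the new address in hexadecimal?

Add column by column in base 16, right to left:
  E+6 = 4 carry 1
  9+5+1 = F
  F+E = D carry 1
  0+3+1 = 4
  5+1 = 6
  0+3 = 3
  4+A = E
  0+1 = 1

0x1E364DF4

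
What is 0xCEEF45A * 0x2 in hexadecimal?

0x19DDE8B4

Multiply each base-16 digit by 2, carrying:
  A×2 = 20 → write 4 carry 1
  5×2+1 = 11 → write B
  4×2 = 8 → write 8
  F×2 = 30 → write E carry 1
  E×2+1 = 29 → write D carry 1
  E×2+1 = 29 → write D carry 1
  C×2+1 = 25 → write 9 carry 1
  remaining carry: 1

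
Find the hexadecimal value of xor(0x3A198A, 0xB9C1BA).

XOR each hex digit independently (no carries):
  3^B=8, A^9=3, 1^C=D, 9^1=8, 8^B=3, A^A=0

0x83D830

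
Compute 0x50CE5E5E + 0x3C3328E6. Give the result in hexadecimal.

Add column by column in base 16, right to left:
  E+6 = 4 carry 1
  5+E+1 = 4 carry 1
  E+8+1 = 7 carry 1
  5+2+1 = 8
  E+3 = 1 carry 1
  C+3+1 = 0 carry 1
  0+C+1 = D
  5+3 = 8

0x8D018744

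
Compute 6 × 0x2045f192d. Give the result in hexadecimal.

0xc1a3a970e

Multiply each base-16 digit by 6, carrying:
  d×6 = 78 → write e carry 4
  2×6+4 = 16 → write 0 carry 1
  9×6+1 = 55 → write 7 carry 3
  1×6+3 = 9 → write 9
  f×6 = 90 → write a carry 5
  5×6+5 = 35 → write 3 carry 2
  4×6+2 = 26 → write a carry 1
  0×6+1 = 1 → write 1
  2×6 = 12 → write c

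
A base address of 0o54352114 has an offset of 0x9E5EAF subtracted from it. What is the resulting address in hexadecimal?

0o54352114 = 0xB1D44C in hexadecimal.
Subtract column by column in base 16:
  C-F → D (borrow)
  4-A-1 → 9 (borrow)
  4-E-1 → 5 (borrow)
  D-5-1 → 7
  1-E → 3 (borrow)
  B-9-1 → 1

0x13759D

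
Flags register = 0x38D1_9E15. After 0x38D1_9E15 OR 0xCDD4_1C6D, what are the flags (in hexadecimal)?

0xFDD59E7D

OR each hex digit independently (no carries):
  3|C=F, 8|D=D, D|D=D, 1|4=5, 9|1=9, E|C=E, 1|6=7, 5|D=D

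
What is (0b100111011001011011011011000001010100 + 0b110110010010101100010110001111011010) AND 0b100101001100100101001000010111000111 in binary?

0b101001100000101000000010000000110

Add column by column in base 2, right to left:
  0+0 = 0
  0+1 = 1
  1+0 = 1
  0+1 = 1
  1+1 = 0 carry 1
  0+0+1 = 1
  1+1 = 0 carry 1
  0+1+1 = 0 carry 1
  0+1+1 = 0 carry 1
  0+1+1 = 0 carry 1
  0+0+1 = 1
  0+0 = 0
  1+0 = 1
  1+1 = 0 carry 1
  0+1+1 = 0 carry 1
  1+0+1 = 0 carry 1
  1+1+1 = 1 carry 1
  0+0+1 = 1
  1+0 = 1
  1+0 = 1
  0+1 = 1
  1+1 = 0 carry 1
  1+0+1 = 0 carry 1
  0+1+1 = 0 carry 1
  1+0+1 = 0 carry 1
  0+1+1 = 0 carry 1
  0+0+1 = 1
  1+0 = 1
  1+1 = 0 carry 1
  0+0+1 = 1
  1+0 = 1
  1+1 = 0 carry 1
  1+1+1 = 1 carry 1
  0+0+1 = 1
  0+1 = 1
  1+1 = 0 carry 1
  final carry 1
Sum = 0b1011101101100000111110001010000101110; now AND with 0b100101001100100101001000010111000111:
  1011101101100000111110001010000101110
& 0100101001100100101001000010111000111
= 0000101001100000101000000010000000110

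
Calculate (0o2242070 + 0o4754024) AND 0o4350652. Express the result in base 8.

Add column by column in base 8, right to left:
  0+4 = 4
  7+2 = 1 carry 1
  0+0+1 = 1
  2+4 = 6
  4+5 = 1 carry 1
  2+7+1 = 2 carry 1
  2+4+1 = 7
Sum = 0o7216114; now AND with 0o4350652:
  7&4=4, 2&3=2, 1&5=1, 6&0=0, 1&6=0, 1&5=1, 4&2=0

0o4210010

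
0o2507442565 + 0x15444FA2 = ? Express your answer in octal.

0o5230512427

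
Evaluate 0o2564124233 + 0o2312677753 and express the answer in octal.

Add column by column in base 8, right to left:
  3+3 = 6
  3+5 = 0 carry 1
  2+7+1 = 2 carry 1
  4+7+1 = 4 carry 1
  2+7+1 = 2 carry 1
  1+6+1 = 0 carry 1
  4+2+1 = 7
  6+1 = 7
  5+3 = 0 carry 1
  2+2+1 = 5

0o5077024206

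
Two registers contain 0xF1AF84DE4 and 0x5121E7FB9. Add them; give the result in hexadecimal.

Add column by column in base 16, right to left:
  4+9 = D
  E+B = 9 carry 1
  D+F+1 = D carry 1
  4+7+1 = C
  8+E = 6 carry 1
  F+1+1 = 1 carry 1
  A+2+1 = D
  1+1 = 2
  F+5 = 4 carry 1
  final carry 1

0x142D16CD9D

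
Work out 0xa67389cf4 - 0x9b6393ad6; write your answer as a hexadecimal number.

0xb0ff621e

Subtract column by column in base 16:
  4-6 → e (borrow)
  f-d-1 → 1
  c-a → 2
  9-3 → 6
  8-9 → f (borrow)
  3-3-1 → f (borrow)
  7-6-1 → 0
  6-b → b (borrow)
  a-9-1 → 0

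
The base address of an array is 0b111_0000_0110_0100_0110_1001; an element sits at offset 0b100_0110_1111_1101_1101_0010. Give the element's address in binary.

Add column by column in base 2, right to left:
  1+0 = 1
  0+1 = 1
  0+0 = 0
  1+0 = 1
  0+1 = 1
  1+0 = 1
  1+1 = 0 carry 1
  0+1+1 = 0 carry 1
  0+1+1 = 0 carry 1
  0+0+1 = 1
  1+1 = 0 carry 1
  0+1+1 = 0 carry 1
  0+1+1 = 0 carry 1
  1+1+1 = 1 carry 1
  1+1+1 = 1 carry 1
  0+1+1 = 0 carry 1
  0+0+1 = 1
  0+1 = 1
  0+1 = 1
  0+0 = 0
  1+0 = 1
  1+0 = 1
  1+1 = 0 carry 1
  final carry 1

0b101101110110001000111011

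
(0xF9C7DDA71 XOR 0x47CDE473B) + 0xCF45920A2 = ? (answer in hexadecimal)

0x18D4FCBDEC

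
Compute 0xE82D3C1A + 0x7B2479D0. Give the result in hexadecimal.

Add column by column in base 16, right to left:
  A+0 = A
  1+D = E
  C+9 = 5 carry 1
  3+7+1 = B
  D+4 = 1 carry 1
  2+2+1 = 5
  8+B = 3 carry 1
  E+7+1 = 6 carry 1
  final carry 1

0x16351B5EA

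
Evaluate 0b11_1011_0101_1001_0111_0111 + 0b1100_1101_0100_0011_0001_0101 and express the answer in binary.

Add column by column in base 2, right to left:
  1+1 = 0 carry 1
  1+0+1 = 0 carry 1
  1+1+1 = 1 carry 1
  0+0+1 = 1
  1+1 = 0 carry 1
  1+0+1 = 0 carry 1
  1+0+1 = 0 carry 1
  0+0+1 = 1
  1+1 = 0 carry 1
  0+1+1 = 0 carry 1
  0+0+1 = 1
  1+0 = 1
  1+0 = 1
  0+0 = 0
  1+1 = 0 carry 1
  0+0+1 = 1
  1+1 = 0 carry 1
  1+0+1 = 0 carry 1
  0+1+1 = 0 carry 1
  1+1+1 = 1 carry 1
  1+0+1 = 0 carry 1
  1+0+1 = 0 carry 1
  0+1+1 = 0 carry 1
  0+1+1 = 0 carry 1
  final carry 1

0b1000010001001110010001100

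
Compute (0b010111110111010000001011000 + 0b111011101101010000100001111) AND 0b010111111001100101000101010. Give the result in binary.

0b10011100000100000000100010

Add column by column in base 2, right to left:
  0+1 = 1
  0+1 = 1
  0+1 = 1
  1+1 = 0 carry 1
  1+0+1 = 0 carry 1
  0+0+1 = 1
  1+0 = 1
  0+0 = 0
  0+1 = 1
  0+0 = 0
  0+0 = 0
  0+0 = 0
  0+0 = 0
  1+1 = 0 carry 1
  0+0+1 = 1
  1+1 = 0 carry 1
  1+0+1 = 0 carry 1
  1+1+1 = 1 carry 1
  0+1+1 = 0 carry 1
  1+0+1 = 0 carry 1
  1+1+1 = 1 carry 1
  1+1+1 = 1 carry 1
  1+1+1 = 1 carry 1
  1+0+1 = 0 carry 1
  0+1+1 = 0 carry 1
  1+1+1 = 1 carry 1
  0+1+1 = 0 carry 1
  final carry 1
Sum = 0b1010011100100100000101100111; now AND with 0b010111111001100101000101010:
  1010011100100100000101100111
& 0010111111001100101000101010
= 0010011100000100000000100010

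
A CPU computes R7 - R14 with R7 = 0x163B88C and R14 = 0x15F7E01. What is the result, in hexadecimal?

Subtract column by column in base 16:
  C-1 → B
  8-0 → 8
  8-E → A (borrow)
  B-7-1 → 3
  3-F → 4 (borrow)
  6-5-1 → 0
  1-1 → 0

0x43A8B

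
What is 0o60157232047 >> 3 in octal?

0o6015723204

Shifting right by 3 bits = 1 oct digit: drop the last 1.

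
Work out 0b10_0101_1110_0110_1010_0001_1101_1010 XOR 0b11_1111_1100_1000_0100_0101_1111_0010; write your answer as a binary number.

XOR bit by bit (1 where the bits differ):
  100101111001101010000111011010
^ 111111110010000100010111110010
= 011010001011101110010000101000

0b011010001011101110010000101000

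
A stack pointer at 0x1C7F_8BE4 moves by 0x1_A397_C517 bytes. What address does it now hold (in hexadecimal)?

Add column by column in base 16, right to left:
  4+7 = B
  E+1 = F
  B+5 = 0 carry 1
  8+C+1 = 5 carry 1
  F+7+1 = 7 carry 1
  7+9+1 = 1 carry 1
  C+3+1 = 0 carry 1
  1+A+1 = C
  0+1 = 1

0x1C01750FB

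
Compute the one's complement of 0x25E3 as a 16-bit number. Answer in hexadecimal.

0xDA1C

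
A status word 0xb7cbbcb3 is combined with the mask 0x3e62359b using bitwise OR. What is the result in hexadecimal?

OR each hex digit independently (no carries):
  b|3=b, 7|e=f, c|6=e, b|2=b, b|3=b, c|5=d, b|9=b, 3|b=b

0xbfebbdbb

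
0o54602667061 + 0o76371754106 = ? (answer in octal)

0o153174643167

Add column by column in base 8, right to left:
  1+6 = 7
  6+0 = 6
  0+1 = 1
  7+4 = 3 carry 1
  6+5+1 = 4 carry 1
  6+7+1 = 6 carry 1
  2+1+1 = 4
  0+7 = 7
  6+3 = 1 carry 1
  4+6+1 = 3 carry 1
  5+7+1 = 5 carry 1
  final carry 1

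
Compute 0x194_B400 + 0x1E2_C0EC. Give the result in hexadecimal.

0x37774EC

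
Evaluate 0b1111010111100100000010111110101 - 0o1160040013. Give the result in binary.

0o1160040013 = 0b1001110000000100000000001011 in binary.
Subtract column by column in base 2:
  1-1 → 0
  0-1 → 1 (borrow)
  1-0-1 → 0
  0-1 → 1 (borrow)
  1-0-1 → 0
  1-0 → 1
  1-0 → 1
  1-0 → 1
  1-0 → 1
  0-0 → 0
  1-0 → 1
  0-0 → 0
  0-0 → 0
  0-0 → 0
  0-1 → 1 (borrow)
  0-0-1 → 1 (borrow)
  0-0-1 → 1 (borrow)
  1-0-1 → 0
  0-0 → 0
  0-0 → 0
  1-0 → 1
  1-0 → 1
  1-1 → 0
  1-1 → 0
  0-1 → 1 (borrow)
  1-0-1 → 0
  0-0 → 0
  1-1 → 0
  1-0 → 1
  1-0 → 1
  1-0 → 1

0b1110001001100011100010111101010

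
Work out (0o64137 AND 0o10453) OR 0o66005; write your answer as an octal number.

0o66017

0o64137 AND 0o10453 = 0o00013.
Then OR with 0o66005.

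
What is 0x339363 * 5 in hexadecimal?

0x101E0EF

Multiply each base-16 digit by 5, carrying:
  3×5 = 15 → write F
  6×5 = 30 → write E carry 1
  3×5+1 = 16 → write 0 carry 1
  9×5+1 = 46 → write E carry 2
  3×5+2 = 17 → write 1 carry 1
  3×5+1 = 16 → write 0 carry 1
  remaining carry: 1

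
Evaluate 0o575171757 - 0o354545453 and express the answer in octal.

Subtract column by column in base 8:
  7-3 → 4
  5-5 → 0
  7-4 → 3
  1-5 → 4 (borrow)
  7-4-1 → 2
  1-5 → 4 (borrow)
  5-4-1 → 0
  7-5 → 2
  5-3 → 2

0o220424304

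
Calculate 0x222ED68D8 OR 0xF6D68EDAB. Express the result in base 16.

0xF6FEDEDFB

OR each hex digit independently (no carries):
  2|F=F, 2|6=6, 2|D=F, E|6=E, D|8=D, 6|E=E, 8|D=D, D|A=F, 8|B=B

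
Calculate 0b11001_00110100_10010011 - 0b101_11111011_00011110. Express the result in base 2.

Subtract column by column in base 2:
  1-0 → 1
  1-1 → 0
  0-1 → 1 (borrow)
  0-1-1 → 0 (borrow)
  1-1-1 → 1 (borrow)
  0-0-1 → 1 (borrow)
  0-0-1 → 1 (borrow)
  1-0-1 → 0
  0-1 → 1 (borrow)
  0-1-1 → 0 (borrow)
  1-0-1 → 0
  0-1 → 1 (borrow)
  1-1-1 → 1 (borrow)
  1-1-1 → 1 (borrow)
  0-1-1 → 0 (borrow)
  0-1-1 → 0 (borrow)
  1-1-1 → 1 (borrow)
  0-0-1 → 1 (borrow)
  0-1-1 → 0 (borrow)
  1-0-1 → 0
  1-0 → 1

0b100110011100101110101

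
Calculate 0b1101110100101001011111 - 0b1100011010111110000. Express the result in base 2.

0b1100010001010001101111

Subtract column by column in base 2:
  1-0 → 1
  1-0 → 1
  1-0 → 1
  1-0 → 1
  1-1 → 0
  0-1 → 1 (borrow)
  1-1-1 → 1 (borrow)
  0-1-1 → 0 (borrow)
  0-1-1 → 0 (borrow)
  1-0-1 → 0
  0-1 → 1 (borrow)
  1-0-1 → 0
  0-1 → 1 (borrow)
  0-1-1 → 0 (borrow)
  1-0-1 → 0
  0-0 → 0
  1-0 → 1
  1-1 → 0
  1-1 → 0
  0-0 → 0
  1-0 → 1
  1-0 → 1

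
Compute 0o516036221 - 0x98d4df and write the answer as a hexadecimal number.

0o516036221 = 0x5383c91 in hexadecimal.
Subtract column by column in base 16:
  1-f → 2 (borrow)
  9-d-1 → b (borrow)
  c-4-1 → 7
  3-d → 6 (borrow)
  8-8-1 → f (borrow)
  3-9-1 → 9 (borrow)
  5-0-1 → 4

0x49f67b2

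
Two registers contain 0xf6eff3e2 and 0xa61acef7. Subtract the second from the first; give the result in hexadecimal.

0x50d524eb

Subtract column by column in base 16:
  2-7 → b (borrow)
  e-f-1 → e (borrow)
  3-e-1 → 4 (borrow)
  f-c-1 → 2
  f-a → 5
  e-1 → d
  6-6 → 0
  f-a → 5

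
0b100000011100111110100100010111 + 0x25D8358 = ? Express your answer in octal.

0b100000011100111110100100010111 = 0o4034764427 in octal.
0x25D8358 = 0o227301530 in octal.
Add column by column in base 8, right to left:
  7+0 = 7
  2+3 = 5
  4+5 = 1 carry 1
  4+1+1 = 6
  6+0 = 6
  7+3 = 2 carry 1
  4+7+1 = 4 carry 1
  3+2+1 = 6
  0+2 = 2
  4+0 = 4

0o4264266157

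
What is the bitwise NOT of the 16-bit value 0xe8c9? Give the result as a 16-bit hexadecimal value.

0x1736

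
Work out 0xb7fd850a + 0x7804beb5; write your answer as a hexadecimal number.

0x1300243bf

Add column by column in base 16, right to left:
  a+5 = f
  0+b = b
  5+e = 3 carry 1
  8+b+1 = 4 carry 1
  d+4+1 = 2 carry 1
  f+0+1 = 0 carry 1
  7+8+1 = 0 carry 1
  b+7+1 = 3 carry 1
  final carry 1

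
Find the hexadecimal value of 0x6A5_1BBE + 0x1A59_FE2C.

0x20FF19EA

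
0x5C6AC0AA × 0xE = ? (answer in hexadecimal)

0x50DD6894C

Multiply each base-16 digit by 14, carrying:
  A×14 = 140 → write C carry 8
  A×14+8 = 148 → write 4 carry 9
  0×14+9 = 9 → write 9
  C×14 = 168 → write 8 carry 10
  A×14+10 = 150 → write 6 carry 9
  6×14+9 = 93 → write D carry 5
  C×14+5 = 173 → write D carry 10
  5×14+10 = 80 → write 0 carry 5
  remaining carry: 5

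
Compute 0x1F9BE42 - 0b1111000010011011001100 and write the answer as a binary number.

0b1101111011001011101110110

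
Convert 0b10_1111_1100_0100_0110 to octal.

Group the bits in threes: 101 111 110 001 000 110 → 576106.

0o576106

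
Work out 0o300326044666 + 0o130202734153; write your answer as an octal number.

Add column by column in base 8, right to left:
  6+3 = 1 carry 1
  6+5+1 = 4 carry 1
  6+1+1 = 0 carry 1
  4+4+1 = 1 carry 1
  4+3+1 = 0 carry 1
  0+7+1 = 0 carry 1
  6+2+1 = 1 carry 1
  2+0+1 = 3
  3+2 = 5
  0+0 = 0
  0+3 = 3
  3+1 = 4

0o430531001041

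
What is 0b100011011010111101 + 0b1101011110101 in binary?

Add column by column in base 2, right to left:
  1+1 = 0 carry 1
  0+0+1 = 1
  1+1 = 0 carry 1
  1+0+1 = 0 carry 1
  1+1+1 = 1 carry 1
  1+1+1 = 1 carry 1
  0+1+1 = 0 carry 1
  1+1+1 = 1 carry 1
  0+0+1 = 1
  1+1 = 0 carry 1
  1+0+1 = 0 carry 1
  0+1+1 = 0 carry 1
  1+1+1 = 1 carry 1
  1+0+1 = 0 carry 1
  0+0+1 = 1
  0+0 = 0
  0+0 = 0
  1+0 = 1

0b100101000110110010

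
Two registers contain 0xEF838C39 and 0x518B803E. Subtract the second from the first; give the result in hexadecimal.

Subtract column by column in base 16:
  9-E → B (borrow)
  3-3-1 → F (borrow)
  C-0-1 → B
  8-8 → 0
  3-B → 8 (borrow)
  8-8-1 → F (borrow)
  F-1-1 → D
  E-5 → 9

0x9DF80BFB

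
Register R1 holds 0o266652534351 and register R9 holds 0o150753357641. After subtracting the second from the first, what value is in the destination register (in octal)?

0o115677154510

Subtract column by column in base 8:
  1-1 → 0
  5-4 → 1
  3-6 → 5 (borrow)
  4-7-1 → 4 (borrow)
  3-5-1 → 5 (borrow)
  5-3-1 → 1
  2-3 → 7 (borrow)
  5-5-1 → 7 (borrow)
  6-7-1 → 6 (borrow)
  6-0-1 → 5
  6-5 → 1
  2-1 → 1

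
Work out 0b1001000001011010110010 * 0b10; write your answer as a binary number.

Multiply each base-2 digit by 2, carrying:
  0×2 = 0 → write 0
  1×2 = 2 → write 0 carry 1
  0×2+1 = 1 → write 1
  0×2 = 0 → write 0
  1×2 = 2 → write 0 carry 1
  1×2+1 = 3 → write 1 carry 1
  0×2+1 = 1 → write 1
  1×2 = 2 → write 0 carry 1
  0×2+1 = 1 → write 1
  1×2 = 2 → write 0 carry 1
  1×2+1 = 3 → write 1 carry 1
  0×2+1 = 1 → write 1
  1×2 = 2 → write 0 carry 1
  0×2+1 = 1 → write 1
  0×2 = 0 → write 0
  0×2 = 0 → write 0
  0×2 = 0 → write 0
  0×2 = 0 → write 0
  1×2 = 2 → write 0 carry 1
  0×2+1 = 1 → write 1
  0×2 = 0 → write 0
  1×2 = 2 → write 0 carry 1
  remaining carry: 1

0b10010000010110101100100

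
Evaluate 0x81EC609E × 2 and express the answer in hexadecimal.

0x103D8C13C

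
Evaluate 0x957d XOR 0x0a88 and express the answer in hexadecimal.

0x9ff5

XOR each hex digit independently (no carries):
  9^0=9, 5^a=f, 7^8=f, d^8=5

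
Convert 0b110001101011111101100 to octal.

Group the bits in threes: 110 001 101 011 111 101 100 → 6153754.

0o6153754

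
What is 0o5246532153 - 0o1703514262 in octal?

0o3343015671

Subtract column by column in base 8:
  3-2 → 1
  5-6 → 7 (borrow)
  1-2-1 → 6 (borrow)
  2-4-1 → 5 (borrow)
  3-1-1 → 1
  5-5 → 0
  6-3 → 3
  4-0 → 4
  2-7 → 3 (borrow)
  5-1-1 → 3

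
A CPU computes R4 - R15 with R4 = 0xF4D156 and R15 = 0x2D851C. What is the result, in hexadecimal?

0xC74C3A

Subtract column by column in base 16:
  6-C → A (borrow)
  5-1-1 → 3
  1-5 → C (borrow)
  D-8-1 → 4
  4-D → 7 (borrow)
  F-2-1 → C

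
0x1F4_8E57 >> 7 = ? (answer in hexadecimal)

0x3E91C

7 bits is not a whole number of base-16 digits; in binary: 1111101001000111001010111 >> 7 = 111110100100011100.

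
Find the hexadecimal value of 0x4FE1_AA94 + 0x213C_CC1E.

0x711E76B2

Add column by column in base 16, right to left:
  4+E = 2 carry 1
  9+1+1 = B
  A+C = 6 carry 1
  A+C+1 = 7 carry 1
  1+C+1 = E
  E+3 = 1 carry 1
  F+1+1 = 1 carry 1
  4+2+1 = 7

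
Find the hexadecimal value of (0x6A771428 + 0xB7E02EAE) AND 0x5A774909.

0x2574000

Add column by column in base 16, right to left:
  8+E = 6 carry 1
  2+A+1 = D
  4+E = 2 carry 1
  1+2+1 = 4
  7+0 = 7
  7+E = 5 carry 1
  A+7+1 = 2 carry 1
  6+B+1 = 2 carry 1
  final carry 1
Sum = 0x1225742D6; now AND with 0x5A774909:
  1&0=0, 2&5=0, 2&A=2, 5&7=5, 7&7=7, 4&4=4, 2&9=0, D&0=0, 6&9=0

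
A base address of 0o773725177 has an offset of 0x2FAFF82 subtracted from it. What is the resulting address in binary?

0o773725177 = 0b111111011111010101001111111 in binary.
0x2FAFF82 = 0b10111110101111111110000010 in binary.
Subtract column by column in base 2:
  1-0 → 1
  1-1 → 0
  1-0 → 1
  1-0 → 1
  1-0 → 1
  1-0 → 1
  1-0 → 1
  0-1 → 1 (borrow)
  0-1-1 → 0 (borrow)
  1-1-1 → 1 (borrow)
  0-1-1 → 0 (borrow)
  1-1-1 → 1 (borrow)
  0-1-1 → 0 (borrow)
  1-1-1 → 1 (borrow)
  0-1-1 → 0 (borrow)
  1-1-1 → 1 (borrow)
  1-0-1 → 0
  1-1 → 0
  1-0 → 1
  1-1 → 0
  0-1 → 1 (borrow)
  1-1-1 → 1 (borrow)
  1-1-1 → 1 (borrow)
  1-1-1 → 1 (borrow)
  1-0-1 → 0
  1-1 → 0
  1-0 → 1

0b100111101001010101011111101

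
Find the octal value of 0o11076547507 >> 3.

0o1107654750

Shifting right by 3 bits = 1 oct digit: drop the last 1.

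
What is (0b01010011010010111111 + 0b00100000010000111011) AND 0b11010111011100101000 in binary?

0b1010011000000101000

Add column by column in base 2, right to left:
  1+1 = 0 carry 1
  1+1+1 = 1 carry 1
  1+0+1 = 0 carry 1
  1+1+1 = 1 carry 1
  1+1+1 = 1 carry 1
  1+1+1 = 1 carry 1
  0+0+1 = 1
  1+0 = 1
  0+0 = 0
  0+0 = 0
  1+1 = 0 carry 1
  0+0+1 = 1
  1+0 = 1
  1+0 = 1
  0+0 = 0
  0+0 = 0
  1+0 = 1
  0+1 = 1
  1+0 = 1
Sum = 0b1110011100011111010; now AND with 0b11010111011100101000:
  01110011100011111010
& 11010111011100101000
= 01010011000000101000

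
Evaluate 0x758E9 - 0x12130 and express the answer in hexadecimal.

Subtract column by column in base 16:
  9-0 → 9
  E-3 → B
  8-1 → 7
  5-2 → 3
  7-1 → 6

0x637B9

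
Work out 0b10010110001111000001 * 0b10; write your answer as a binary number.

0b100101100011110000010

Multiply each base-2 digit by 2, carrying:
  1×2 = 2 → write 0 carry 1
  0×2+1 = 1 → write 1
  0×2 = 0 → write 0
  0×2 = 0 → write 0
  0×2 = 0 → write 0
  0×2 = 0 → write 0
  1×2 = 2 → write 0 carry 1
  1×2+1 = 3 → write 1 carry 1
  1×2+1 = 3 → write 1 carry 1
  1×2+1 = 3 → write 1 carry 1
  0×2+1 = 1 → write 1
  0×2 = 0 → write 0
  0×2 = 0 → write 0
  1×2 = 2 → write 0 carry 1
  1×2+1 = 3 → write 1 carry 1
  0×2+1 = 1 → write 1
  1×2 = 2 → write 0 carry 1
  0×2+1 = 1 → write 1
  0×2 = 0 → write 0
  1×2 = 2 → write 0 carry 1
  remaining carry: 1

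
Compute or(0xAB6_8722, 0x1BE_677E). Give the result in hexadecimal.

0xBBEE77E

OR each hex digit independently (no carries):
  A|1=B, B|B=B, 6|E=E, 8|6=E, 7|7=7, 2|7=7, 2|E=E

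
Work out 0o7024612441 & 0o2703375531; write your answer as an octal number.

AND each oct digit independently (no carries):
  7&2=2, 0&7=0, 2&0=0, 4&3=0, 6&3=2, 1&7=1, 2&5=0, 4&5=4, 4&3=0, 1&1=1

0o2000210401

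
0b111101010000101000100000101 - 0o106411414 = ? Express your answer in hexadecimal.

0x68E3DF9

0b111101010000101000100000101 = 0x7A85105 in hexadecimal.
0o106411414 = 0x11A130C in hexadecimal.
Subtract column by column in base 16:
  5-C → 9 (borrow)
  0-0-1 → F (borrow)
  1-3-1 → D (borrow)
  5-1-1 → 3
  8-A → E (borrow)
  A-1-1 → 8
  7-1 → 6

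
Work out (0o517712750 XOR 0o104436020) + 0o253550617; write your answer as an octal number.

0o667075607

First 0o517712750 XOR 0o104436020 = 0o413324770.
Add column by column in base 8, right to left:
  0+7 = 7
  7+1 = 0 carry 1
  7+6+1 = 6 carry 1
  4+0+1 = 5
  2+5 = 7
  3+5 = 0 carry 1
  3+3+1 = 7
  1+5 = 6
  4+2 = 6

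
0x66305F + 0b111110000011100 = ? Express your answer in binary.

0b11001101010110001111011

0x66305F = 0b11001100011000001011111 in binary.
Add column by column in base 2, right to left:
  1+0 = 1
  1+0 = 1
  1+1 = 0 carry 1
  1+1+1 = 1 carry 1
  1+1+1 = 1 carry 1
  0+0+1 = 1
  1+0 = 1
  0+0 = 0
  0+0 = 0
  0+0 = 0
  0+1 = 1
  0+1 = 1
  1+1 = 0 carry 1
  1+1+1 = 1 carry 1
  0+1+1 = 0 carry 1
  0+0+1 = 1
  0+0 = 0
  1+0 = 1
  1+0 = 1
  0+0 = 0
  0+0 = 0
  1+0 = 1
  1+0 = 1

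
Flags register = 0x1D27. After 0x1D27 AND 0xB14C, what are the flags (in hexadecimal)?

0x1104

AND each hex digit independently (no carries):
  1&B=1, D&1=1, 2&4=0, 7&C=4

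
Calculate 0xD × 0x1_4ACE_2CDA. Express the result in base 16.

0x10CC784712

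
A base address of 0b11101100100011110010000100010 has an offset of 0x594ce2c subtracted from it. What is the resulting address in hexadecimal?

0x17fd15f6

0b11101100100011110010000100010 = 0x1d91e422 in hexadecimal.
Subtract column by column in base 16:
  2-c → 6 (borrow)
  2-2-1 → f (borrow)
  4-e-1 → 5 (borrow)
  e-c-1 → 1
  1-4 → d (borrow)
  9-9-1 → f (borrow)
  d-5-1 → 7
  1-0 → 1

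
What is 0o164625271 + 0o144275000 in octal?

0o331122271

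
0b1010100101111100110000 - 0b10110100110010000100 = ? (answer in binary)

Subtract column by column in base 2:
  0-0 → 0
  0-0 → 0
  0-1 → 1 (borrow)
  0-0-1 → 1 (borrow)
  1-0-1 → 0
  1-0 → 1
  0-0 → 0
  0-1 → 1 (borrow)
  1-0-1 → 0
  1-0 → 1
  1-1 → 0
  1-1 → 0
  1-0 → 1
  0-0 → 0
  1-1 → 0
  0-0 → 0
  0-1 → 1 (borrow)
  1-1-1 → 1 (borrow)
  0-0-1 → 1 (borrow)
  1-1-1 → 1 (borrow)
  0-0-1 → 1 (borrow)
  1-0-1 → 0

0b111110001001010101100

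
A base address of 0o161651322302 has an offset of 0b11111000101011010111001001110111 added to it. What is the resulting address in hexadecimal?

0o161651322302 = 0x38EA5A4C2 in hexadecimal.
0b11111000101011010111001001110111 = 0xF8AD7277 in hexadecimal.
Add column by column in base 16, right to left:
  2+7 = 9
  C+7 = 3 carry 1
  4+2+1 = 7
  A+7 = 1 carry 1
  5+D+1 = 3 carry 1
  A+A+1 = 5 carry 1
  E+8+1 = 7 carry 1
  8+F+1 = 8 carry 1
  3+0+1 = 4

0x487531739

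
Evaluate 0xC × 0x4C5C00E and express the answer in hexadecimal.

0x394500A8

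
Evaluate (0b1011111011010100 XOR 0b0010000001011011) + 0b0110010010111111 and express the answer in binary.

0b10000001101001110

First 0b1011111011010100 XOR 0b0010000001011011 = 0b1001111010001111.
Add column by column in base 2, right to left:
  1+1 = 0 carry 1
  1+1+1 = 1 carry 1
  1+1+1 = 1 carry 1
  1+1+1 = 1 carry 1
  0+1+1 = 0 carry 1
  0+1+1 = 0 carry 1
  0+0+1 = 1
  1+1 = 0 carry 1
  0+0+1 = 1
  1+0 = 1
  1+1 = 0 carry 1
  1+0+1 = 0 carry 1
  1+0+1 = 0 carry 1
  0+1+1 = 0 carry 1
  0+1+1 = 0 carry 1
  1+0+1 = 0 carry 1
  final carry 1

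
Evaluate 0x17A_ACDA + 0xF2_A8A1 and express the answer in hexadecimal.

Add column by column in base 16, right to left:
  A+1 = B
  D+A = 7 carry 1
  C+8+1 = 5 carry 1
  A+A+1 = 5 carry 1
  A+2+1 = D
  7+F = 6 carry 1
  1+0+1 = 2

0x26D557B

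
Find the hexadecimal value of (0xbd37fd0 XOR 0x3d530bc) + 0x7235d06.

First 0xbd37fd0 XOR 0x3d530bc = 0x8064f6c.
Add column by column in base 16, right to left:
  c+6 = 2 carry 1
  6+0+1 = 7
  f+d = c carry 1
  4+5+1 = a
  6+3 = 9
  0+2 = 2
  8+7 = f

0xf29ac72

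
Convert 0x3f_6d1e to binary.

0b1111110110110100011110

Expand each hex digit to 4 bits: 3=0011 f=1111 6=0110 d=1101 1=0001 e=1110.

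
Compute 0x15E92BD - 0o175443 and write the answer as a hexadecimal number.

0o175443 = 0xFB23 in hexadecimal.
Subtract column by column in base 16:
  D-3 → A
  B-2 → 9
  2-B → 7 (borrow)
  9-F-1 → 9 (borrow)
  E-0-1 → D
  5-0 → 5
  1-0 → 1

0x15D979A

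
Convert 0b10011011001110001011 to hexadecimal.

0x9B38B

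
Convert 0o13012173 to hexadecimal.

0x2C147B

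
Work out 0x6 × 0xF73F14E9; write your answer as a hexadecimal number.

0x5CB7A7D76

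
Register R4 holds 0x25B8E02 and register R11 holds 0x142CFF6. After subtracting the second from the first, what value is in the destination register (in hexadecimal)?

0x118BE0C

Subtract column by column in base 16:
  2-6 → C (borrow)
  0-F-1 → 0 (borrow)
  E-F-1 → E (borrow)
  8-C-1 → B (borrow)
  B-2-1 → 8
  5-4 → 1
  2-1 → 1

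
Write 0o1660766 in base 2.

Each octal digit is 3 bits: 1=001 6=110 6=110 0=000 7=111 6=110 6=110.

0b1110110000111110110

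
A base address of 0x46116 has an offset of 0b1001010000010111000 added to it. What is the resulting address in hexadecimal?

0b1001010000010111000 = 0x4a0b8 in hexadecimal.
Add column by column in base 16, right to left:
  6+8 = e
  1+b = c
  1+0 = 1
  6+a = 0 carry 1
  4+4+1 = 9

0x901ce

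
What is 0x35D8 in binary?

0b11010111011000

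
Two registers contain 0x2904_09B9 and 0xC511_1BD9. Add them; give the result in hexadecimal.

Add column by column in base 16, right to left:
  9+9 = 2 carry 1
  B+D+1 = 9 carry 1
  9+B+1 = 5 carry 1
  0+1+1 = 2
  4+1 = 5
  0+1 = 1
  9+5 = E
  2+C = E

0xEE152592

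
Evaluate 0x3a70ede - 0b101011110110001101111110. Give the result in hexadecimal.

0b101011110110001101111110 = 0xaf637e in hexadecimal.
Subtract column by column in base 16:
  e-e → 0
  d-7 → 6
  e-3 → b
  0-6 → a (borrow)
  7-f-1 → 7 (borrow)
  a-a-1 → f (borrow)
  3-0-1 → 2

0x2f7ab60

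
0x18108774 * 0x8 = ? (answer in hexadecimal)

Multiply each base-16 digit by 8, carrying:
  4×8 = 32 → write 0 carry 2
  7×8+2 = 58 → write A carry 3
  7×8+3 = 59 → write B carry 3
  8×8+3 = 67 → write 3 carry 4
  0×8+4 = 4 → write 4
  1×8 = 8 → write 8
  8×8 = 64 → write 0 carry 4
  1×8+4 = 12 → write C

0xC0843BA0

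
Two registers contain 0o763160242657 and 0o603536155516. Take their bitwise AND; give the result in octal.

AND each oct digit independently (no carries):
  7&6=6, 6&0=0, 3&3=3, 1&5=1, 6&3=2, 0&6=0, 2&1=0, 4&5=4, 2&5=0, 6&5=4, 5&1=1, 7&6=6

0o603120040416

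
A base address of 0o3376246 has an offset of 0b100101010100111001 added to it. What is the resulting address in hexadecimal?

0x1051df

0o3376246 = 0xdfca6 in hexadecimal.
0b100101010100111001 = 0x25539 in hexadecimal.
Add column by column in base 16, right to left:
  6+9 = f
  a+3 = d
  c+5 = 1 carry 1
  f+5+1 = 5 carry 1
  d+2+1 = 0 carry 1
  final carry 1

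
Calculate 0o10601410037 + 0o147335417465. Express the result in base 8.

Add column by column in base 8, right to left:
  7+5 = 4 carry 1
  3+6+1 = 2 carry 1
  0+4+1 = 5
  0+7 = 7
  1+1 = 2
  4+4 = 0 carry 1
  1+5+1 = 7
  0+3 = 3
  6+3 = 1 carry 1
  0+7+1 = 0 carry 1
  1+4+1 = 6
  0+1 = 1

0o160137027524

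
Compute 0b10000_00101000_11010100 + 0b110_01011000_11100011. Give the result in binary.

Add column by column in base 2, right to left:
  0+1 = 1
  0+1 = 1
  1+0 = 1
  0+0 = 0
  1+0 = 1
  0+1 = 1
  1+1 = 0 carry 1
  1+1+1 = 1 carry 1
  0+0+1 = 1
  0+0 = 0
  0+0 = 0
  1+1 = 0 carry 1
  0+1+1 = 0 carry 1
  1+0+1 = 0 carry 1
  0+1+1 = 0 carry 1
  0+0+1 = 1
  0+0 = 0
  0+1 = 1
  0+1 = 1
  0+0 = 0
  1+0 = 1

0b101101000000110110111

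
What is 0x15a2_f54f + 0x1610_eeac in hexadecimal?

Add column by column in base 16, right to left:
  f+c = b carry 1
  4+a+1 = f
  5+e = 3 carry 1
  f+e+1 = e carry 1
  2+0+1 = 3
  a+1 = b
  5+6 = b
  1+1 = 2

0x2bb3e3fb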